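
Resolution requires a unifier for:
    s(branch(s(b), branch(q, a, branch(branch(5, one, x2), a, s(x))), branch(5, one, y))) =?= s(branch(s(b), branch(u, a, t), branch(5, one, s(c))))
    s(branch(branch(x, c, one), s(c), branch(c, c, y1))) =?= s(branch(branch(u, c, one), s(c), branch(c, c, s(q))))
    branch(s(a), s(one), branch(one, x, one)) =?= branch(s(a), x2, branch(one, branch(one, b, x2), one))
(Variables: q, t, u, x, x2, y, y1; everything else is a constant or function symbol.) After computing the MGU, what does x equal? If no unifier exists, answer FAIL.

Decompose s/1: branch(s(b), branch(q, a, branch(branch(5, one, x2), a, s(x))), branch(5, one, y)) =?= branch(s(b), branch(u, a, t), branch(5, one, s(c))).
Decompose branch/3: s(b) =?= s(b),  branch(q, a, branch(branch(5, one, x2), a, s(x))) =?= branch(u, a, t),  branch(5, one, y) =?= branch(5, one, s(c)).
Delete trivial equation s(b) =?= s(b).
Decompose branch/3: q =?= u,  a =?= a,  branch(branch(5, one, x2), a, s(x)) =?= t.
Bind q := u; substituting into the one remaining equation that mentions q gives: s(branch(branch(x, c, one), s(c), branch(c, c, y1))) =?= s(branch(branch(u, c, one), s(c), branch(c, c, s(u)))).
Delete trivial equation a =?= a.
Bind t := branch(branch(5, one, x2), a, s(x)); no other remaining equation mentions t.
Decompose branch/3: 5 =?= 5,  one =?= one,  y =?= s(c).
Delete trivial equation 5 =?= 5.
Delete trivial equation one =?= one.
Bind y := s(c); no other remaining equation mentions y.
Decompose s/1: branch(branch(x, c, one), s(c), branch(c, c, y1)) =?= branch(branch(u, c, one), s(c), branch(c, c, s(u))).
Decompose branch/3: branch(x, c, one) =?= branch(u, c, one),  s(c) =?= s(c),  branch(c, c, y1) =?= branch(c, c, s(u)).
Decompose branch/3: x =?= u,  c =?= c,  one =?= one.
Bind x := u; substituting into the one remaining equation that mentions x gives: branch(s(a), s(one), branch(one, u, one)) =?= branch(s(a), x2, branch(one, branch(one, b, x2), one)). Substituting into the earlier binding gives t := branch(branch(5, one, x2), a, s(u)).
Delete trivial equation c =?= c.
Delete trivial equation one =?= one.
Delete trivial equation s(c) =?= s(c).
Decompose branch/3: c =?= c,  c =?= c,  y1 =?= s(u).
Delete trivial equation c =?= c.
Delete trivial equation c =?= c.
Bind y1 := s(u); no other remaining equation mentions y1.
Decompose branch/3: s(a) =?= s(a),  s(one) =?= x2,  branch(one, u, one) =?= branch(one, branch(one, b, x2), one).
Delete trivial equation s(a) =?= s(a).
Bind x2 := s(one); substituting into the remaining equation gives: branch(one, u, one) =?= branch(one, branch(one, b, s(one)), one). Substituting into the earlier binding gives t := branch(branch(5, one, s(one)), a, s(u)).
Decompose branch/3: one =?= one,  u =?= branch(one, b, s(one)),  one =?= one.
Delete trivial equation one =?= one.
Bind u := branch(one, b, s(one)); no other remaining equation mentions u. Substituting into the earlier bindings gives q := branch(one, b, s(one)), t := branch(branch(5, one, s(one)), a, s(branch(one, b, s(one)))), x := branch(one, b, s(one)), y1 := s(branch(one, b, s(one))).
Delete trivial equation one =?= one.
MGU = { q := branch(one, b, s(one)), t := branch(branch(5, one, s(one)), a, s(branch(one, b, s(one)))), y := s(c), x := branch(one, b, s(one)), y1 := s(branch(one, b, s(one))), x2 := s(one), u := branch(one, b, s(one)) }, so x := branch(one, b, s(one)).

branch(one, b, s(one))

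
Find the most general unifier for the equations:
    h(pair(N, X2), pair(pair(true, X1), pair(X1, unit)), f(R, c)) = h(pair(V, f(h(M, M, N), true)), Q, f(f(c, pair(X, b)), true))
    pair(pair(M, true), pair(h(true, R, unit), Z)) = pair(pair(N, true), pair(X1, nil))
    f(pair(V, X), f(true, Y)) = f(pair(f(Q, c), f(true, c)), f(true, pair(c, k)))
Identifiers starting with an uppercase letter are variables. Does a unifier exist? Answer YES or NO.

Decompose h/3: pair(N, X2) = pair(V, f(h(M, M, N), true)),  pair(pair(true, X1), pair(X1, unit)) = Q,  f(R, c) = f(f(c, pair(X, b)), true).
Decompose pair/2: N = V,  X2 = f(h(M, M, N), true).
Bind N := V; substituting into the 2 remaining equations that mention N gives: X2 = f(h(M, M, V), true),  pair(pair(M, true), pair(h(true, R, unit), Z)) = pair(pair(V, true), pair(X1, nil)).
Bind X2 := f(h(M, M, V), true); no other remaining equation mentions X2.
Bind Q := pair(pair(true, X1), pair(X1, unit)); substituting into the one remaining equation that mentions Q gives: f(pair(V, X), f(true, Y)) = f(pair(f(pair(pair(true, X1), pair(X1, unit)), c), f(true, c)), f(true, pair(c, k))).
Decompose f/2: R = f(c, pair(X, b)),  c = true.
Bind R := f(c, pair(X, b)); substituting into the one remaining equation that mentions R gives: pair(pair(M, true), pair(h(true, f(c, pair(X, b)), unit), Z)) = pair(pair(V, true), pair(X1, nil)).
Clash: constants c and true differ; no unifier exists.

NO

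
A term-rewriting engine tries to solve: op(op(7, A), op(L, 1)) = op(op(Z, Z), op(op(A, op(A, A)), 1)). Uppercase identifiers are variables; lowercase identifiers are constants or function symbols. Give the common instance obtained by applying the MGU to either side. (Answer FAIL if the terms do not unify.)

op(op(7, 7), op(op(7, op(7, 7)), 1))

Decompose op/2: op(7, A) = op(Z, Z),  op(L, 1) = op(op(A, op(A, A)), 1).
Decompose op/2: 7 = Z,  A = Z.
Bind Z := 7; substituting into the one remaining equation that mentions Z gives: A = 7.
Bind A := 7; substituting into the remaining equation gives: op(L, 1) = op(op(7, op(7, 7)), 1).
Decompose op/2: L = op(7, op(7, 7)),  1 = 1.
Bind L := op(7, op(7, 7)); no other remaining equation mentions L.
Delete trivial equation 1 = 1.
Applying the MGU to either side gives op(op(7, 7), op(op(7, op(7, 7)), 1)).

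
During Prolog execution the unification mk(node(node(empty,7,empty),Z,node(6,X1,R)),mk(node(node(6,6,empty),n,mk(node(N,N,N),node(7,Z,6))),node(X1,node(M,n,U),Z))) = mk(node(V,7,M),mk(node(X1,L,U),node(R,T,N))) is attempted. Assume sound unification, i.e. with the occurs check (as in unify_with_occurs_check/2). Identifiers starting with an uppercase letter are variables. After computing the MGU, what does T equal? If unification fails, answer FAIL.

Decompose mk/2: node(node(empty,7,empty),Z,node(6,X1,R)) = node(V,7,M),  mk(node(node(6,6,empty),n,mk(node(N,N,N),node(7,Z,6))),node(X1,node(M,n,U),Z)) = mk(node(X1,L,U),node(R,T,N)).
Decompose node/3: node(empty,7,empty) = V,  Z = 7,  node(6,X1,R) = M.
Bind V := node(empty,7,empty); no other remaining equation mentions V.
Bind Z := 7; substituting into the one remaining equation that mentions Z gives: mk(node(node(6,6,empty),n,mk(node(N,N,N),node(7,7,6))),node(X1,node(M,n,U),7)) = mk(node(X1,L,U),node(R,T,N)).
Bind M := node(6,X1,R); substituting into the remaining equation gives: mk(node(node(6,6,empty),n,mk(node(N,N,N),node(7,7,6))),node(X1,node(node(6,X1,R),n,U),7)) = mk(node(X1,L,U),node(R,T,N)).
Decompose mk/2: node(node(6,6,empty),n,mk(node(N,N,N),node(7,7,6))) = node(X1,L,U),  node(X1,node(node(6,X1,R),n,U),7) = node(R,T,N).
Decompose node/3: node(6,6,empty) = X1,  n = L,  mk(node(N,N,N),node(7,7,6)) = U.
Bind X1 := node(6,6,empty); substituting into the one remaining equation that mentions X1 gives: node(node(6,6,empty),node(node(6,node(6,6,empty),R),n,U),7) = node(R,T,N). Substituting into the earlier binding gives M := node(6,node(6,6,empty),R).
Bind L := n; no other remaining equation mentions L.
Bind U := mk(node(N,N,N),node(7,7,6)); substituting into the remaining equation gives: node(node(6,6,empty),node(node(6,node(6,6,empty),R),n,mk(node(N,N,N),node(7,7,6))),7) = node(R,T,N).
Decompose node/3: node(6,6,empty) = R,  node(node(6,node(6,6,empty),R),n,mk(node(N,N,N),node(7,7,6))) = T,  7 = N.
Bind R := node(6,6,empty); substituting into the one remaining equation that mentions R gives: node(node(6,node(6,6,empty),node(6,6,empty)),n,mk(node(N,N,N),node(7,7,6))) = T. Substituting into the earlier binding gives M := node(6,node(6,6,empty),node(6,6,empty)).
Bind T := node(node(6,node(6,6,empty),node(6,6,empty)),n,mk(node(N,N,N),node(7,7,6))); no other remaining equation mentions T.
Bind N := 7. Substituting into the earlier bindings gives U := mk(node(7,7,7),node(7,7,6)), T := node(node(6,node(6,6,empty),node(6,6,empty)),n,mk(node(7,7,7),node(7,7,6))).
MGU = { V -> node(empty,7,empty), Z -> 7, M -> node(6,node(6,6,empty),node(6,6,empty)), X1 -> node(6,6,empty), L -> n, U -> mk(node(7,7,7),node(7,7,6)), R -> node(6,6,empty), T -> node(node(6,node(6,6,empty),node(6,6,empty)),n,mk(node(7,7,7),node(7,7,6))), N -> 7 }, so T -> node(node(6,node(6,6,empty),node(6,6,empty)),n,mk(node(7,7,7),node(7,7,6))).

node(node(6,node(6,6,empty),node(6,6,empty)),n,mk(node(7,7,7),node(7,7,6)))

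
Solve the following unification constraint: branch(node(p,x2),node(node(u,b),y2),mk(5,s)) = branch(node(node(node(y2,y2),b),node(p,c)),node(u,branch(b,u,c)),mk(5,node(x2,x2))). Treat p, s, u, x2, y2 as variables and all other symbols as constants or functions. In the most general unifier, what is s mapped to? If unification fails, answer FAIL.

FAIL

Decompose branch/3: node(p,x2) = node(node(node(y2,y2),b),node(p,c)),  node(node(u,b),y2) = node(u,branch(b,u,c)),  mk(5,s) = mk(5,node(x2,x2)).
Decompose node/2: p = node(node(y2,y2),b),  x2 = node(p,c).
Bind p := node(node(y2,y2),b); substituting into the one remaining equation that mentions p gives: x2 = node(node(node(y2,y2),b),c).
Bind x2 := node(node(node(y2,y2),b),c); substituting into the one remaining equation that mentions x2 gives: mk(5,s) = mk(5,node(node(node(node(y2,y2),b),c),node(node(node(y2,y2),b),c))).
Decompose node/2: node(u,b) = u,  y2 = branch(b,u,c).
Occurs check fails: u occurs in node(u,b); the equation u = node(u,b) has no finite solution.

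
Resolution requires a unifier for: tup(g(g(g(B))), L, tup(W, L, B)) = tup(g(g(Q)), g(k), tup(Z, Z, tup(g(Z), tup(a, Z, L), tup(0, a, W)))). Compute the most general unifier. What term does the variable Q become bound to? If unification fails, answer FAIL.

g(tup(g(g(k)), tup(a, g(k), g(k)), tup(0, a, g(k))))

Decompose tup/3: g(g(g(B))) = g(g(Q)),  L = g(k),  tup(W, L, B) = tup(Z, Z, tup(g(Z), tup(a, Z, L), tup(0, a, W))).
Decompose g/1: g(g(B)) = g(Q).
Decompose g/1: g(B) = Q.
Bind Q := g(B); no other remaining equation mentions Q.
Bind L := g(k); substituting into the remaining equation gives: tup(W, g(k), B) = tup(Z, Z, tup(g(Z), tup(a, Z, g(k)), tup(0, a, W))).
Decompose tup/3: W = Z,  g(k) = Z,  B = tup(g(Z), tup(a, Z, g(k)), tup(0, a, W)).
Bind W := Z; substituting into the one remaining equation that mentions W gives: B = tup(g(Z), tup(a, Z, g(k)), tup(0, a, Z)).
Bind Z := g(k); substituting into the remaining equation gives: B = tup(g(g(k)), tup(a, g(k), g(k)), tup(0, a, g(k))). Substituting into the earlier binding gives W := g(k).
Bind B := tup(g(g(k)), tup(a, g(k), g(k)), tup(0, a, g(k))). Substituting into the earlier binding gives Q := g(tup(g(g(k)), tup(a, g(k), g(k)), tup(0, a, g(k)))).
MGU = { Q -> g(tup(g(g(k)), tup(a, g(k), g(k)), tup(0, a, g(k)))), L -> g(k), W -> g(k), Z -> g(k), B -> tup(g(g(k)), tup(a, g(k), g(k)), tup(0, a, g(k))) }, so Q -> g(tup(g(g(k)), tup(a, g(k), g(k)), tup(0, a, g(k)))).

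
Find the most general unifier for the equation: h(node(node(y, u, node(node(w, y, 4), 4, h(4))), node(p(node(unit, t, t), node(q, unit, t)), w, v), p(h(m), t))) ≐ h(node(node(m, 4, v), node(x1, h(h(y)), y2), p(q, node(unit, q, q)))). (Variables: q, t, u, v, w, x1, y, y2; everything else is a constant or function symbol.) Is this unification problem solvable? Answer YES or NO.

Decompose h/1: node(node(y, u, node(node(w, y, 4), 4, h(4))), node(p(node(unit, t, t), node(q, unit, t)), w, v), p(h(m), t)) ≐ node(node(m, 4, v), node(x1, h(h(y)), y2), p(q, node(unit, q, q))).
Decompose node/3: node(y, u, node(node(w, y, 4), 4, h(4))) ≐ node(m, 4, v),  node(p(node(unit, t, t), node(q, unit, t)), w, v) ≐ node(x1, h(h(y)), y2),  p(h(m), t) ≐ p(q, node(unit, q, q)).
Decompose node/3: y ≐ m,  u ≐ 4,  node(node(w, y, 4), 4, h(4)) ≐ v.
Bind y := m; substituting into the 2 remaining equations that mention y gives: node(node(w, m, 4), 4, h(4)) ≐ v,  node(p(node(unit, t, t), node(q, unit, t)), w, v) ≐ node(x1, h(h(m)), y2).
Bind u := 4; no other remaining equation mentions u.
Bind v := node(node(w, m, 4), 4, h(4)); substituting into the one remaining equation that mentions v gives: node(p(node(unit, t, t), node(q, unit, t)), w, node(node(w, m, 4), 4, h(4))) ≐ node(x1, h(h(m)), y2).
Decompose node/3: p(node(unit, t, t), node(q, unit, t)) ≐ x1,  w ≐ h(h(m)),  node(node(w, m, 4), 4, h(4)) ≐ y2.
Bind x1 := p(node(unit, t, t), node(q, unit, t)); no other remaining equation mentions x1.
Bind w := h(h(m)); substituting into the one remaining equation that mentions w gives: node(node(h(h(m)), m, 4), 4, h(4)) ≐ y2. Substituting into the earlier binding gives v := node(node(h(h(m)), m, 4), 4, h(4)).
Bind y2 := node(node(h(h(m)), m, 4), 4, h(4)); no other remaining equation mentions y2.
Decompose p/2: h(m) ≐ q,  t ≐ node(unit, q, q).
Bind q := h(m); substituting into the remaining equation gives: t ≐ node(unit, h(m), h(m)). Substituting into the earlier binding gives x1 := p(node(unit, t, t), node(h(m), unit, t)).
Bind t := node(unit, h(m), h(m)). Substituting into the earlier binding gives x1 := p(node(unit, node(unit, h(m), h(m)), node(unit, h(m), h(m))), node(h(m), unit, node(unit, h(m), h(m)))).
No equations remain and no clash or occurs-check failure arose, so a unifier exists.

YES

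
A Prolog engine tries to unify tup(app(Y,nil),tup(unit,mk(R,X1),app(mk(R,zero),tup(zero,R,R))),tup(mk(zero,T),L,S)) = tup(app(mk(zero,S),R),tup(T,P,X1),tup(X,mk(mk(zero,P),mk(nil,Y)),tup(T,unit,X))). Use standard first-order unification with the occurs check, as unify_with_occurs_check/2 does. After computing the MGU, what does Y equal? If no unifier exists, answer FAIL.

mk(zero,tup(unit,unit,mk(zero,unit)))

Decompose tup/3: app(Y,nil) = app(mk(zero,S),R),  tup(unit,mk(R,X1),app(mk(R,zero),tup(zero,R,R))) = tup(T,P,X1),  tup(mk(zero,T),L,S) = tup(X,mk(mk(zero,P),mk(nil,Y)),tup(T,unit,X)).
Decompose app/2: Y = mk(zero,S),  nil = R.
Bind Y := mk(zero,S); substituting into the one remaining equation that mentions Y gives: tup(mk(zero,T),L,S) = tup(X,mk(mk(zero,P),mk(nil,mk(zero,S))),tup(T,unit,X)).
Bind R := nil; substituting into the one remaining equation that mentions R gives: tup(unit,mk(nil,X1),app(mk(nil,zero),tup(zero,nil,nil))) = tup(T,P,X1).
Decompose tup/3: unit = T,  mk(nil,X1) = P,  app(mk(nil,zero),tup(zero,nil,nil)) = X1.
Bind T := unit; substituting into the one remaining equation that mentions T gives: tup(mk(zero,unit),L,S) = tup(X,mk(mk(zero,P),mk(nil,mk(zero,S))),tup(unit,unit,X)).
Bind P := mk(nil,X1); substituting into the one remaining equation that mentions P gives: tup(mk(zero,unit),L,S) = tup(X,mk(mk(zero,mk(nil,X1)),mk(nil,mk(zero,S))),tup(unit,unit,X)).
Bind X1 := app(mk(nil,zero),tup(zero,nil,nil)); substituting into the remaining equation gives: tup(mk(zero,unit),L,S) = tup(X,mk(mk(zero,mk(nil,app(mk(nil,zero),tup(zero,nil,nil)))),mk(nil,mk(zero,S))),tup(unit,unit,X)). Substituting into the earlier binding gives P := mk(nil,app(mk(nil,zero),tup(zero,nil,nil))).
Decompose tup/3: mk(zero,unit) = X,  L = mk(mk(zero,mk(nil,app(mk(nil,zero),tup(zero,nil,nil)))),mk(nil,mk(zero,S))),  S = tup(unit,unit,X).
Bind X := mk(zero,unit); substituting into the one remaining equation that mentions X gives: S = tup(unit,unit,mk(zero,unit)).
Bind L := mk(mk(zero,mk(nil,app(mk(nil,zero),tup(zero,nil,nil)))),mk(nil,mk(zero,S))); no other remaining equation mentions L.
Bind S := tup(unit,unit,mk(zero,unit)). Substituting into the earlier bindings gives Y := mk(zero,tup(unit,unit,mk(zero,unit))), L := mk(mk(zero,mk(nil,app(mk(nil,zero),tup(zero,nil,nil)))),mk(nil,mk(zero,tup(unit,unit,mk(zero,unit))))).
MGU = { Y ↦ mk(zero,tup(unit,unit,mk(zero,unit))), R ↦ nil, T ↦ unit, P ↦ mk(nil,app(mk(nil,zero),tup(zero,nil,nil))), X1 ↦ app(mk(nil,zero),tup(zero,nil,nil)), X ↦ mk(zero,unit), L ↦ mk(mk(zero,mk(nil,app(mk(nil,zero),tup(zero,nil,nil)))),mk(nil,mk(zero,tup(unit,unit,mk(zero,unit))))), S ↦ tup(unit,unit,mk(zero,unit)) }, so Y ↦ mk(zero,tup(unit,unit,mk(zero,unit))).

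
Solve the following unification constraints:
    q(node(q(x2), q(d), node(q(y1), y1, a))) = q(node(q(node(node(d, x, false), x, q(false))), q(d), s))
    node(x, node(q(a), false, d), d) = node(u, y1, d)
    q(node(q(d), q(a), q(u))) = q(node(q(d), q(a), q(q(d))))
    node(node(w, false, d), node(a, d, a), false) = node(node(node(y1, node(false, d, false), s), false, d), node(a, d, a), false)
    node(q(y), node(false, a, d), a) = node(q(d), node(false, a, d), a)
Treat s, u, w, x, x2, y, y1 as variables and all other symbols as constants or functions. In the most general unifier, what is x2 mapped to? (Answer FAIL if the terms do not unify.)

Decompose q/1: node(q(x2), q(d), node(q(y1), y1, a)) = node(q(node(node(d, x, false), x, q(false))), q(d), s).
Decompose node/3: q(x2) = q(node(node(d, x, false), x, q(false))),  q(d) = q(d),  node(q(y1), y1, a) = s.
Decompose q/1: x2 = node(node(d, x, false), x, q(false)).
Bind x2 := node(node(d, x, false), x, q(false)); no other remaining equation mentions x2.
Delete trivial equation q(d) = q(d).
Bind s := node(q(y1), y1, a); substituting into the one remaining equation that mentions s gives: node(node(w, false, d), node(a, d, a), false) = node(node(node(y1, node(false, d, false), node(q(y1), y1, a)), false, d), node(a, d, a), false).
Decompose node/3: x = u,  node(q(a), false, d) = y1,  d = d.
Bind x := u; no other remaining equation mentions x. Substituting into the earlier binding gives x2 := node(node(d, u, false), u, q(false)).
Bind y1 := node(q(a), false, d); substituting into the one remaining equation that mentions y1 gives: node(node(w, false, d), node(a, d, a), false) = node(node(node(node(q(a), false, d), node(false, d, false), node(q(node(q(a), false, d)), node(q(a), false, d), a)), false, d), node(a, d, a), false). Substituting into the earlier binding gives s := node(q(node(q(a), false, d)), node(q(a), false, d), a).
Delete trivial equation d = d.
Decompose q/1: node(q(d), q(a), q(u)) = node(q(d), q(a), q(q(d))).
Decompose node/3: q(d) = q(d),  q(a) = q(a),  q(u) = q(q(d)).
Delete trivial equation q(d) = q(d).
Delete trivial equation q(a) = q(a).
Decompose q/1: u = q(d).
Bind u := q(d); no other remaining equation mentions u. Substituting into the earlier bindings gives x2 := node(node(d, q(d), false), q(d), q(false)), x := q(d).
Decompose node/3: node(w, false, d) = node(node(node(q(a), false, d), node(false, d, false), node(q(node(q(a), false, d)), node(q(a), false, d), a)), false, d),  node(a, d, a) = node(a, d, a),  false = false.
Decompose node/3: w = node(node(q(a), false, d), node(false, d, false), node(q(node(q(a), false, d)), node(q(a), false, d), a)),  false = false,  d = d.
Bind w := node(node(q(a), false, d), node(false, d, false), node(q(node(q(a), false, d)), node(q(a), false, d), a)); no other remaining equation mentions w.
Delete trivial equation false = false.
Delete trivial equation d = d.
Delete trivial equation node(a, d, a) = node(a, d, a).
Delete trivial equation false = false.
Decompose node/3: q(y) = q(d),  node(false, a, d) = node(false, a, d),  a = a.
Decompose q/1: y = d.
Bind y := d; no other remaining equation mentions y.
Delete trivial equation node(false, a, d) = node(false, a, d).
Delete trivial equation a = a.
MGU = { x2 ↦ node(node(d, q(d), false), q(d), q(false)), s ↦ node(q(node(q(a), false, d)), node(q(a), false, d), a), x ↦ q(d), y1 ↦ node(q(a), false, d), u ↦ q(d), w ↦ node(node(q(a), false, d), node(false, d, false), node(q(node(q(a), false, d)), node(q(a), false, d), a)), y ↦ d }, so x2 ↦ node(node(d, q(d), false), q(d), q(false)).

node(node(d, q(d), false), q(d), q(false))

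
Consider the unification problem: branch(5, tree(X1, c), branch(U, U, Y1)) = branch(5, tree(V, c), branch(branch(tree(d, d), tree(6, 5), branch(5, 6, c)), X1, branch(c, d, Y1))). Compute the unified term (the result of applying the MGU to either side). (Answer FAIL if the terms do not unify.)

Decompose branch/3: 5 = 5,  tree(X1, c) = tree(V, c),  branch(U, U, Y1) = branch(branch(tree(d, d), tree(6, 5), branch(5, 6, c)), X1, branch(c, d, Y1)).
Delete trivial equation 5 = 5.
Decompose tree/2: X1 = V,  c = c.
Bind X1 := V; substituting into the one remaining equation that mentions X1 gives: branch(U, U, Y1) = branch(branch(tree(d, d), tree(6, 5), branch(5, 6, c)), V, branch(c, d, Y1)).
Delete trivial equation c = c.
Decompose branch/3: U = branch(tree(d, d), tree(6, 5), branch(5, 6, c)),  U = V,  Y1 = branch(c, d, Y1).
Bind U := branch(tree(d, d), tree(6, 5), branch(5, 6, c)); substituting into the one remaining equation that mentions U gives: branch(tree(d, d), tree(6, 5), branch(5, 6, c)) = V.
Bind V := branch(tree(d, d), tree(6, 5), branch(5, 6, c)); no other remaining equation mentions V. Substituting into the earlier binding gives X1 := branch(tree(d, d), tree(6, 5), branch(5, 6, c)).
Occurs check fails: Y1 occurs in branch(c, d, Y1); the equation Y1 = branch(c, d, Y1) has no finite solution.

FAIL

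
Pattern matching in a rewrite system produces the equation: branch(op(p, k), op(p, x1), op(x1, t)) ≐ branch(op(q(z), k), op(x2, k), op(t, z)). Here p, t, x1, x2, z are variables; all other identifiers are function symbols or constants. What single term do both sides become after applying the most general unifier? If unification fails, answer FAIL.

branch(op(q(k), k), op(q(k), k), op(k, k))

Decompose branch/3: op(p, k) ≐ op(q(z), k),  op(p, x1) ≐ op(x2, k),  op(x1, t) ≐ op(t, z).
Decompose op/2: p ≐ q(z),  k ≐ k.
Bind p := q(z); substituting into the one remaining equation that mentions p gives: op(q(z), x1) ≐ op(x2, k).
Delete trivial equation k ≐ k.
Decompose op/2: q(z) ≐ x2,  x1 ≐ k.
Bind x2 := q(z); no other remaining equation mentions x2.
Bind x1 := k; substituting into the remaining equation gives: op(k, t) ≐ op(t, z).
Decompose op/2: k ≐ t,  t ≐ z.
Bind t := k; substituting into the remaining equation gives: k ≐ z.
Bind z := k. Substituting into the earlier bindings gives p := q(k), x2 := q(k).
Applying the MGU to either side gives branch(op(q(k), k), op(q(k), k), op(k, k)).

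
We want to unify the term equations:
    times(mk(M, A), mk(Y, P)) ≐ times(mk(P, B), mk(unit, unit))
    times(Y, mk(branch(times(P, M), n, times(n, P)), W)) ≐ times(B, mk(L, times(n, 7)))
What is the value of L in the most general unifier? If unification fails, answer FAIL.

Decompose times/2: mk(M, A) ≐ mk(P, B),  mk(Y, P) ≐ mk(unit, unit).
Decompose mk/2: M ≐ P,  A ≐ B.
Bind M := P; substituting into the one remaining equation that mentions M gives: times(Y, mk(branch(times(P, P), n, times(n, P)), W)) ≐ times(B, mk(L, times(n, 7))).
Bind A := B; no other remaining equation mentions A.
Decompose mk/2: Y ≐ unit,  P ≐ unit.
Bind Y := unit; substituting into the one remaining equation that mentions Y gives: times(unit, mk(branch(times(P, P), n, times(n, P)), W)) ≐ times(B, mk(L, times(n, 7))).
Bind P := unit; substituting into the remaining equation gives: times(unit, mk(branch(times(unit, unit), n, times(n, unit)), W)) ≐ times(B, mk(L, times(n, 7))). Substituting into the earlier binding gives M := unit.
Decompose times/2: unit ≐ B,  mk(branch(times(unit, unit), n, times(n, unit)), W) ≐ mk(L, times(n, 7)).
Bind B := unit; no other remaining equation mentions B. Substituting into the earlier binding gives A := unit.
Decompose mk/2: branch(times(unit, unit), n, times(n, unit)) ≐ L,  W ≐ times(n, 7).
Bind L := branch(times(unit, unit), n, times(n, unit)); no other remaining equation mentions L.
Bind W := times(n, 7).
MGU = { M -> unit, A -> unit, Y -> unit, P -> unit, B -> unit, L -> branch(times(unit, unit), n, times(n, unit)), W -> times(n, 7) }, so L -> branch(times(unit, unit), n, times(n, unit)).

branch(times(unit, unit), n, times(n, unit))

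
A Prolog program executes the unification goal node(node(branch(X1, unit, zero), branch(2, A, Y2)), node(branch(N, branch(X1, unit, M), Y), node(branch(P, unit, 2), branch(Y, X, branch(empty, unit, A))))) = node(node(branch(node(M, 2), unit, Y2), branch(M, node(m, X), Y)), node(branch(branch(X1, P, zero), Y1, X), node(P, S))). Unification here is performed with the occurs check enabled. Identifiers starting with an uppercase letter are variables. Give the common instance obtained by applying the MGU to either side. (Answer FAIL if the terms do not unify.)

Decompose node/2: node(branch(X1, unit, zero), branch(2, A, Y2)) = node(branch(node(M, 2), unit, Y2), branch(M, node(m, X), Y)),  node(branch(N, branch(X1, unit, M), Y), node(branch(P, unit, 2), branch(Y, X, branch(empty, unit, A)))) = node(branch(branch(X1, P, zero), Y1, X), node(P, S)).
Decompose node/2: branch(X1, unit, zero) = branch(node(M, 2), unit, Y2),  branch(2, A, Y2) = branch(M, node(m, X), Y).
Decompose branch/3: X1 = node(M, 2),  unit = unit,  zero = Y2.
Bind X1 := node(M, 2); substituting into the one remaining equation that mentions X1 gives: node(branch(N, branch(node(M, 2), unit, M), Y), node(branch(P, unit, 2), branch(Y, X, branch(empty, unit, A)))) = node(branch(branch(node(M, 2), P, zero), Y1, X), node(P, S)).
Delete trivial equation unit = unit.
Bind Y2 := zero; substituting into the one remaining equation that mentions Y2 gives: branch(2, A, zero) = branch(M, node(m, X), Y).
Decompose branch/3: 2 = M,  A = node(m, X),  zero = Y.
Bind M := 2; substituting into the one remaining equation that mentions M gives: node(branch(N, branch(node(2, 2), unit, 2), Y), node(branch(P, unit, 2), branch(Y, X, branch(empty, unit, A)))) = node(branch(branch(node(2, 2), P, zero), Y1, X), node(P, S)). Substituting into the earlier binding gives X1 := node(2, 2).
Bind A := node(m, X); substituting into the one remaining equation that mentions A gives: node(branch(N, branch(node(2, 2), unit, 2), Y), node(branch(P, unit, 2), branch(Y, X, branch(empty, unit, node(m, X))))) = node(branch(branch(node(2, 2), P, zero), Y1, X), node(P, S)).
Bind Y := zero; substituting into the remaining equation gives: node(branch(N, branch(node(2, 2), unit, 2), zero), node(branch(P, unit, 2), branch(zero, X, branch(empty, unit, node(m, X))))) = node(branch(branch(node(2, 2), P, zero), Y1, X), node(P, S)).
Decompose node/2: branch(N, branch(node(2, 2), unit, 2), zero) = branch(branch(node(2, 2), P, zero), Y1, X),  node(branch(P, unit, 2), branch(zero, X, branch(empty, unit, node(m, X)))) = node(P, S).
Decompose branch/3: N = branch(node(2, 2), P, zero),  branch(node(2, 2), unit, 2) = Y1,  zero = X.
Bind N := branch(node(2, 2), P, zero); no other remaining equation mentions N.
Bind Y1 := branch(node(2, 2), unit, 2); no other remaining equation mentions Y1.
Bind X := zero; substituting into the remaining equation gives: node(branch(P, unit, 2), branch(zero, zero, branch(empty, unit, node(m, zero)))) = node(P, S). Substituting into the earlier binding gives A := node(m, zero).
Decompose node/2: branch(P, unit, 2) = P,  branch(zero, zero, branch(empty, unit, node(m, zero))) = S.
Occurs check fails: P occurs in branch(P, unit, 2); the equation P = branch(P, unit, 2) has no finite solution.

FAIL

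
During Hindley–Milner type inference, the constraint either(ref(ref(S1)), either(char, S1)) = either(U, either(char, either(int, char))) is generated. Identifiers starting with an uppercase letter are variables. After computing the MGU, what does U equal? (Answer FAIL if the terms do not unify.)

Decompose either/2: ref(ref(S1)) = U,  either(char, S1) = either(char, either(int, char)).
Bind U := ref(ref(S1)); no other remaining equation mentions U.
Decompose either/2: char = char,  S1 = either(int, char).
Delete trivial equation char = char.
Bind S1 := either(int, char). Substituting into the earlier binding gives U := ref(ref(either(int, char))).
MGU = { U -> ref(ref(either(int, char))), S1 -> either(int, char) }, so U -> ref(ref(either(int, char))).

ref(ref(either(int, char)))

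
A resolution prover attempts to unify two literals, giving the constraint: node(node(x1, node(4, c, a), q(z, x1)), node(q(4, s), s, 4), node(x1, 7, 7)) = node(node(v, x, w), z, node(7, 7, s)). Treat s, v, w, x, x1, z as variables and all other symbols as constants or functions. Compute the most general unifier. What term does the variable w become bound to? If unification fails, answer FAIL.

Decompose node/3: node(x1, node(4, c, a), q(z, x1)) = node(v, x, w),  node(q(4, s), s, 4) = z,  node(x1, 7, 7) = node(7, 7, s).
Decompose node/3: x1 = v,  node(4, c, a) = x,  q(z, x1) = w.
Bind x1 := v; substituting into the 2 remaining equations that mention x1 gives: q(z, v) = w,  node(v, 7, 7) = node(7, 7, s).
Bind x := node(4, c, a); no other remaining equation mentions x.
Bind w := q(z, v); no other remaining equation mentions w.
Bind z := node(q(4, s), s, 4); no other remaining equation mentions z. Substituting into the earlier binding gives w := q(node(q(4, s), s, 4), v).
Decompose node/3: v = 7,  7 = 7,  7 = s.
Bind v := 7; no other remaining equation mentions v. Substituting into the earlier bindings gives x1 := 7, w := q(node(q(4, s), s, 4), 7).
Delete trivial equation 7 = 7.
Bind s := 7. Substituting into the earlier bindings gives w := q(node(q(4, 7), 7, 4), 7), z := node(q(4, 7), 7, 4).
MGU = { x1 ↦ 7, x ↦ node(4, c, a), w ↦ q(node(q(4, 7), 7, 4), 7), z ↦ node(q(4, 7), 7, 4), v ↦ 7, s ↦ 7 }, so w ↦ q(node(q(4, 7), 7, 4), 7).

q(node(q(4, 7), 7, 4), 7)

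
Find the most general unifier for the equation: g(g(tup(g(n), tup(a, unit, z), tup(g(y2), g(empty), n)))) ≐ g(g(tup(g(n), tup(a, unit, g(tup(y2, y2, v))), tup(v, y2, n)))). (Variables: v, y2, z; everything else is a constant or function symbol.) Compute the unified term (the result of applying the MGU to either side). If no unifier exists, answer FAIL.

g(g(tup(g(n), tup(a, unit, g(tup(g(empty), g(empty), g(g(empty))))), tup(g(g(empty)), g(empty), n))))

Decompose g/1: g(tup(g(n), tup(a, unit, z), tup(g(y2), g(empty), n))) ≐ g(tup(g(n), tup(a, unit, g(tup(y2, y2, v))), tup(v, y2, n))).
Decompose g/1: tup(g(n), tup(a, unit, z), tup(g(y2), g(empty), n)) ≐ tup(g(n), tup(a, unit, g(tup(y2, y2, v))), tup(v, y2, n)).
Decompose tup/3: g(n) ≐ g(n),  tup(a, unit, z) ≐ tup(a, unit, g(tup(y2, y2, v))),  tup(g(y2), g(empty), n) ≐ tup(v, y2, n).
Delete trivial equation g(n) ≐ g(n).
Decompose tup/3: a ≐ a,  unit ≐ unit,  z ≐ g(tup(y2, y2, v)).
Delete trivial equation a ≐ a.
Delete trivial equation unit ≐ unit.
Bind z := g(tup(y2, y2, v)); no other remaining equation mentions z.
Decompose tup/3: g(y2) ≐ v,  g(empty) ≐ y2,  n ≐ n.
Bind v := g(y2); no other remaining equation mentions v. Substituting into the earlier binding gives z := g(tup(y2, y2, g(y2))).
Bind y2 := g(empty); no other remaining equation mentions y2. Substituting into the earlier bindings gives z := g(tup(g(empty), g(empty), g(g(empty)))), v := g(g(empty)).
Delete trivial equation n ≐ n.
Applying the MGU to either side gives g(g(tup(g(n), tup(a, unit, g(tup(g(empty), g(empty), g(g(empty))))), tup(g(g(empty)), g(empty), n)))).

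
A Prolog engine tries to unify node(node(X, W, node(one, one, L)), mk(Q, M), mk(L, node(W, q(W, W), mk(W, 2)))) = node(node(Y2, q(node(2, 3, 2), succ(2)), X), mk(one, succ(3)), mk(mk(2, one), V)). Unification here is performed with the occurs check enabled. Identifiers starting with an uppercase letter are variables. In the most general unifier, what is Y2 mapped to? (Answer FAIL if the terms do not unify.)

Decompose node/3: node(X, W, node(one, one, L)) = node(Y2, q(node(2, 3, 2), succ(2)), X),  mk(Q, M) = mk(one, succ(3)),  mk(L, node(W, q(W, W), mk(W, 2))) = mk(mk(2, one), V).
Decompose node/3: X = Y2,  W = q(node(2, 3, 2), succ(2)),  node(one, one, L) = X.
Bind X := Y2; substituting into the one remaining equation that mentions X gives: node(one, one, L) = Y2.
Bind W := q(node(2, 3, 2), succ(2)); substituting into the one remaining equation that mentions W gives: mk(L, node(q(node(2, 3, 2), succ(2)), q(q(node(2, 3, 2), succ(2)), q(node(2, 3, 2), succ(2))), mk(q(node(2, 3, 2), succ(2)), 2))) = mk(mk(2, one), V).
Bind Y2 := node(one, one, L); no other remaining equation mentions Y2. Substituting into the earlier binding gives X := node(one, one, L).
Decompose mk/2: Q = one,  M = succ(3).
Bind Q := one; no other remaining equation mentions Q.
Bind M := succ(3); no other remaining equation mentions M.
Decompose mk/2: L = mk(2, one),  node(q(node(2, 3, 2), succ(2)), q(q(node(2, 3, 2), succ(2)), q(node(2, 3, 2), succ(2))), mk(q(node(2, 3, 2), succ(2)), 2)) = V.
Bind L := mk(2, one); no other remaining equation mentions L. Substituting into the earlier bindings gives X := node(one, one, mk(2, one)), Y2 := node(one, one, mk(2, one)).
Bind V := node(q(node(2, 3, 2), succ(2)), q(q(node(2, 3, 2), succ(2)), q(node(2, 3, 2), succ(2))), mk(q(node(2, 3, 2), succ(2)), 2)).
MGU = { X -> node(one, one, mk(2, one)), W -> q(node(2, 3, 2), succ(2)), Y2 -> node(one, one, mk(2, one)), Q -> one, M -> succ(3), L -> mk(2, one), V -> node(q(node(2, 3, 2), succ(2)), q(q(node(2, 3, 2), succ(2)), q(node(2, 3, 2), succ(2))), mk(q(node(2, 3, 2), succ(2)), 2)) }, so Y2 -> node(one, one, mk(2, one)).

node(one, one, mk(2, one))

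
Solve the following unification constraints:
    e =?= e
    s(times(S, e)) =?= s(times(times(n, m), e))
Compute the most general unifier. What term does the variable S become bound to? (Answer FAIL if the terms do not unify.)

Delete trivial equation e =?= e.
Decompose s/1: times(S, e) =?= times(times(n, m), e).
Decompose times/2: S =?= times(n, m),  e =?= e.
Bind S := times(n, m); no other remaining equation mentions S.
Delete trivial equation e =?= e.
MGU = { S := times(n, m) }, so S := times(n, m).

times(n, m)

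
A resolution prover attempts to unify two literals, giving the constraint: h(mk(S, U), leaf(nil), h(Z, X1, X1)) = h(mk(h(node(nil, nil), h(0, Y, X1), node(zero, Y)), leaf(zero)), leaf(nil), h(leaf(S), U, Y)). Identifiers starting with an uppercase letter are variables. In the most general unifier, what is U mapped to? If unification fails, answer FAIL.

leaf(zero)

Decompose h/3: mk(S, U) = mk(h(node(nil, nil), h(0, Y, X1), node(zero, Y)), leaf(zero)),  leaf(nil) = leaf(nil),  h(Z, X1, X1) = h(leaf(S), U, Y).
Decompose mk/2: S = h(node(nil, nil), h(0, Y, X1), node(zero, Y)),  U = leaf(zero).
Bind S := h(node(nil, nil), h(0, Y, X1), node(zero, Y)); substituting into the one remaining equation that mentions S gives: h(Z, X1, X1) = h(leaf(h(node(nil, nil), h(0, Y, X1), node(zero, Y))), U, Y).
Bind U := leaf(zero); substituting into the one remaining equation that mentions U gives: h(Z, X1, X1) = h(leaf(h(node(nil, nil), h(0, Y, X1), node(zero, Y))), leaf(zero), Y).
Delete trivial equation leaf(nil) = leaf(nil).
Decompose h/3: Z = leaf(h(node(nil, nil), h(0, Y, X1), node(zero, Y))),  X1 = leaf(zero),  X1 = Y.
Bind Z := leaf(h(node(nil, nil), h(0, Y, X1), node(zero, Y))); no other remaining equation mentions Z.
Bind X1 := leaf(zero); substituting into the remaining equation gives: leaf(zero) = Y. Substituting into the earlier bindings gives S := h(node(nil, nil), h(0, Y, leaf(zero)), node(zero, Y)), Z := leaf(h(node(nil, nil), h(0, Y, leaf(zero)), node(zero, Y))).
Bind Y := leaf(zero). Substituting into the earlier bindings gives S := h(node(nil, nil), h(0, leaf(zero), leaf(zero)), node(zero, leaf(zero))), Z := leaf(h(node(nil, nil), h(0, leaf(zero), leaf(zero)), node(zero, leaf(zero)))).
MGU = { S := h(node(nil, nil), h(0, leaf(zero), leaf(zero)), node(zero, leaf(zero))), U := leaf(zero), Z := leaf(h(node(nil, nil), h(0, leaf(zero), leaf(zero)), node(zero, leaf(zero)))), X1 := leaf(zero), Y := leaf(zero) }, so U := leaf(zero).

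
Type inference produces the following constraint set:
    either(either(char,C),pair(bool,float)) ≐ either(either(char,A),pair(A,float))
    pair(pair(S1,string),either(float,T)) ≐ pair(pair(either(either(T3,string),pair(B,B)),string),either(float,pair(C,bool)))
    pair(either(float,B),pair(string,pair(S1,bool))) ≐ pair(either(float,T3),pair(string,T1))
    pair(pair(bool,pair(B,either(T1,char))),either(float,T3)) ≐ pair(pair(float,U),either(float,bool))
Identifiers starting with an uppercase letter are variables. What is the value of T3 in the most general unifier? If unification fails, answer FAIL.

FAIL

Decompose either/2: either(char,C) ≐ either(char,A),  pair(bool,float) ≐ pair(A,float).
Decompose either/2: char ≐ char,  C ≐ A.
Delete trivial equation char ≐ char.
Bind C := A; substituting into the one remaining equation that mentions C gives: pair(pair(S1,string),either(float,T)) ≐ pair(pair(either(either(T3,string),pair(B,B)),string),either(float,pair(A,bool))).
Decompose pair/2: bool ≐ A,  float ≐ float.
Bind A := bool; substituting into the one remaining equation that mentions A gives: pair(pair(S1,string),either(float,T)) ≐ pair(pair(either(either(T3,string),pair(B,B)),string),either(float,pair(bool,bool))). Substituting into the earlier binding gives C := bool.
Delete trivial equation float ≐ float.
Decompose pair/2: pair(S1,string) ≐ pair(either(either(T3,string),pair(B,B)),string),  either(float,T) ≐ either(float,pair(bool,bool)).
Decompose pair/2: S1 ≐ either(either(T3,string),pair(B,B)),  string ≐ string.
Bind S1 := either(either(T3,string),pair(B,B)); substituting into the one remaining equation that mentions S1 gives: pair(either(float,B),pair(string,pair(either(either(T3,string),pair(B,B)),bool))) ≐ pair(either(float,T3),pair(string,T1)).
Delete trivial equation string ≐ string.
Decompose either/2: float ≐ float,  T ≐ pair(bool,bool).
Delete trivial equation float ≐ float.
Bind T := pair(bool,bool); no other remaining equation mentions T.
Decompose pair/2: either(float,B) ≐ either(float,T3),  pair(string,pair(either(either(T3,string),pair(B,B)),bool)) ≐ pair(string,T1).
Decompose either/2: float ≐ float,  B ≐ T3.
Delete trivial equation float ≐ float.
Bind B := T3; substituting into the remaining equations gives: pair(string,pair(either(either(T3,string),pair(T3,T3)),bool)) ≐ pair(string,T1),  pair(pair(bool,pair(T3,either(T1,char))),either(float,T3)) ≐ pair(pair(float,U),either(float,bool)). Substituting into the earlier binding gives S1 := either(either(T3,string),pair(T3,T3)).
Decompose pair/2: string ≐ string,  pair(either(either(T3,string),pair(T3,T3)),bool) ≐ T1.
Delete trivial equation string ≐ string.
Bind T1 := pair(either(either(T3,string),pair(T3,T3)),bool); substituting into the remaining equation gives: pair(pair(bool,pair(T3,either(pair(either(either(T3,string),pair(T3,T3)),bool),char))),either(float,T3)) ≐ pair(pair(float,U),either(float,bool)).
Decompose pair/2: pair(bool,pair(T3,either(pair(either(either(T3,string),pair(T3,T3)),bool),char))) ≐ pair(float,U),  either(float,T3) ≐ either(float,bool).
Decompose pair/2: bool ≐ float,  pair(T3,either(pair(either(either(T3,string),pair(T3,T3)),bool),char)) ≐ U.
Clash: constants bool and float differ; no unifier exists.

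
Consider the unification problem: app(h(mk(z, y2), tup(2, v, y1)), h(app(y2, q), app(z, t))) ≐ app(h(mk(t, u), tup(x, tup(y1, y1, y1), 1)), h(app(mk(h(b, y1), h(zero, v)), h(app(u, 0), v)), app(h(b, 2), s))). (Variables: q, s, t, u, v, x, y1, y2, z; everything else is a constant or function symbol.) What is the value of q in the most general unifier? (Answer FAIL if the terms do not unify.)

h(app(mk(h(b, 1), h(zero, tup(1, 1, 1))), 0), tup(1, 1, 1))

Decompose app/2: h(mk(z, y2), tup(2, v, y1)) ≐ h(mk(t, u), tup(x, tup(y1, y1, y1), 1)),  h(app(y2, q), app(z, t)) ≐ h(app(mk(h(b, y1), h(zero, v)), h(app(u, 0), v)), app(h(b, 2), s)).
Decompose h/2: mk(z, y2) ≐ mk(t, u),  tup(2, v, y1) ≐ tup(x, tup(y1, y1, y1), 1).
Decompose mk/2: z ≐ t,  y2 ≐ u.
Bind z := t; substituting into the one remaining equation that mentions z gives: h(app(y2, q), app(t, t)) ≐ h(app(mk(h(b, y1), h(zero, v)), h(app(u, 0), v)), app(h(b, 2), s)).
Bind y2 := u; substituting into the one remaining equation that mentions y2 gives: h(app(u, q), app(t, t)) ≐ h(app(mk(h(b, y1), h(zero, v)), h(app(u, 0), v)), app(h(b, 2), s)).
Decompose tup/3: 2 ≐ x,  v ≐ tup(y1, y1, y1),  y1 ≐ 1.
Bind x := 2; no other remaining equation mentions x.
Bind v := tup(y1, y1, y1); substituting into the one remaining equation that mentions v gives: h(app(u, q), app(t, t)) ≐ h(app(mk(h(b, y1), h(zero, tup(y1, y1, y1))), h(app(u, 0), tup(y1, y1, y1))), app(h(b, 2), s)).
Bind y1 := 1; substituting into the remaining equation gives: h(app(u, q), app(t, t)) ≐ h(app(mk(h(b, 1), h(zero, tup(1, 1, 1))), h(app(u, 0), tup(1, 1, 1))), app(h(b, 2), s)). Substituting into the earlier binding gives v := tup(1, 1, 1).
Decompose h/2: app(u, q) ≐ app(mk(h(b, 1), h(zero, tup(1, 1, 1))), h(app(u, 0), tup(1, 1, 1))),  app(t, t) ≐ app(h(b, 2), s).
Decompose app/2: u ≐ mk(h(b, 1), h(zero, tup(1, 1, 1))),  q ≐ h(app(u, 0), tup(1, 1, 1)).
Bind u := mk(h(b, 1), h(zero, tup(1, 1, 1))); substituting into the one remaining equation that mentions u gives: q ≐ h(app(mk(h(b, 1), h(zero, tup(1, 1, 1))), 0), tup(1, 1, 1)). Substituting into the earlier binding gives y2 := mk(h(b, 1), h(zero, tup(1, 1, 1))).
Bind q := h(app(mk(h(b, 1), h(zero, tup(1, 1, 1))), 0), tup(1, 1, 1)); no other remaining equation mentions q.
Decompose app/2: t ≐ h(b, 2),  t ≐ s.
Bind t := h(b, 2); substituting into the remaining equation gives: h(b, 2) ≐ s. Substituting into the earlier binding gives z := h(b, 2).
Bind s := h(b, 2).
MGU = { z -> h(b, 2), y2 -> mk(h(b, 1), h(zero, tup(1, 1, 1))), x -> 2, v -> tup(1, 1, 1), y1 -> 1, u -> mk(h(b, 1), h(zero, tup(1, 1, 1))), q -> h(app(mk(h(b, 1), h(zero, tup(1, 1, 1))), 0), tup(1, 1, 1)), t -> h(b, 2), s -> h(b, 2) }, so q -> h(app(mk(h(b, 1), h(zero, tup(1, 1, 1))), 0), tup(1, 1, 1)).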